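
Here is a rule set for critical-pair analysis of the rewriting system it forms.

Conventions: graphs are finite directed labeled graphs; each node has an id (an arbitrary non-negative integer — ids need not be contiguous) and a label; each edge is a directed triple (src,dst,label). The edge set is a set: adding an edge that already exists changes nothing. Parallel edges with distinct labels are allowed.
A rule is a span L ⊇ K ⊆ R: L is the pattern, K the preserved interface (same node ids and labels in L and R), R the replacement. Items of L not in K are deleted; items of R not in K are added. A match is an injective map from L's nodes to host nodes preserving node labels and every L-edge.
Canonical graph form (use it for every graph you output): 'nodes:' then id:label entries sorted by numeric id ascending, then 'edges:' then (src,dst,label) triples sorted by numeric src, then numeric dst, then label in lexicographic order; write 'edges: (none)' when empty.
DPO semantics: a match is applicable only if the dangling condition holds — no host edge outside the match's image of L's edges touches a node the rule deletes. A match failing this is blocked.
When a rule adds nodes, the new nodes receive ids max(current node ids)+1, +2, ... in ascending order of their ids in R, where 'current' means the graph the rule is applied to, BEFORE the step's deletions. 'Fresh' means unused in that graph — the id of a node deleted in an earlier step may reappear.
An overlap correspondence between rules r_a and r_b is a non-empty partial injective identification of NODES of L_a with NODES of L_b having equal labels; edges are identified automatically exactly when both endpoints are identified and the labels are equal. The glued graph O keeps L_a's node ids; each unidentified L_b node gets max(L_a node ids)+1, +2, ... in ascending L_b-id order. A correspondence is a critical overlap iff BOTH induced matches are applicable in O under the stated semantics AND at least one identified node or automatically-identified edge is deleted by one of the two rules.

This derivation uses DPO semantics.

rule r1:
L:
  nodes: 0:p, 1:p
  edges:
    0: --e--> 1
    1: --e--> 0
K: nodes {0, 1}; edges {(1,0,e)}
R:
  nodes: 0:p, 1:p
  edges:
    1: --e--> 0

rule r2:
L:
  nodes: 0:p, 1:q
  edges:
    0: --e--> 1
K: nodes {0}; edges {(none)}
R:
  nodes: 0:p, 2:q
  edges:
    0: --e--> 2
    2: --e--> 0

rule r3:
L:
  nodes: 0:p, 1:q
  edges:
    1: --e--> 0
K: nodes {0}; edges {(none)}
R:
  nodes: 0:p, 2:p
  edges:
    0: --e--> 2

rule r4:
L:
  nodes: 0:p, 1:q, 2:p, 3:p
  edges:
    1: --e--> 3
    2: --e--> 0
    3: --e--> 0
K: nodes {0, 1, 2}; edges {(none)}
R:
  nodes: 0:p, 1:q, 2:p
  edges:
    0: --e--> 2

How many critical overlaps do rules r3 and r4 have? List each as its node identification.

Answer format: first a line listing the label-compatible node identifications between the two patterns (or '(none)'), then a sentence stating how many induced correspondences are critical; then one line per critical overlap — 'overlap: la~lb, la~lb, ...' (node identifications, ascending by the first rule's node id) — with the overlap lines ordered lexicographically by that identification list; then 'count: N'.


label-compatible node identifications between L(r3) and L(r4): 0~0, 0~2, 0~3, 1~1
1 of the induced correspondences is a critical overlap of r3 and r4.
overlap: 0~3, 1~1
count: 1


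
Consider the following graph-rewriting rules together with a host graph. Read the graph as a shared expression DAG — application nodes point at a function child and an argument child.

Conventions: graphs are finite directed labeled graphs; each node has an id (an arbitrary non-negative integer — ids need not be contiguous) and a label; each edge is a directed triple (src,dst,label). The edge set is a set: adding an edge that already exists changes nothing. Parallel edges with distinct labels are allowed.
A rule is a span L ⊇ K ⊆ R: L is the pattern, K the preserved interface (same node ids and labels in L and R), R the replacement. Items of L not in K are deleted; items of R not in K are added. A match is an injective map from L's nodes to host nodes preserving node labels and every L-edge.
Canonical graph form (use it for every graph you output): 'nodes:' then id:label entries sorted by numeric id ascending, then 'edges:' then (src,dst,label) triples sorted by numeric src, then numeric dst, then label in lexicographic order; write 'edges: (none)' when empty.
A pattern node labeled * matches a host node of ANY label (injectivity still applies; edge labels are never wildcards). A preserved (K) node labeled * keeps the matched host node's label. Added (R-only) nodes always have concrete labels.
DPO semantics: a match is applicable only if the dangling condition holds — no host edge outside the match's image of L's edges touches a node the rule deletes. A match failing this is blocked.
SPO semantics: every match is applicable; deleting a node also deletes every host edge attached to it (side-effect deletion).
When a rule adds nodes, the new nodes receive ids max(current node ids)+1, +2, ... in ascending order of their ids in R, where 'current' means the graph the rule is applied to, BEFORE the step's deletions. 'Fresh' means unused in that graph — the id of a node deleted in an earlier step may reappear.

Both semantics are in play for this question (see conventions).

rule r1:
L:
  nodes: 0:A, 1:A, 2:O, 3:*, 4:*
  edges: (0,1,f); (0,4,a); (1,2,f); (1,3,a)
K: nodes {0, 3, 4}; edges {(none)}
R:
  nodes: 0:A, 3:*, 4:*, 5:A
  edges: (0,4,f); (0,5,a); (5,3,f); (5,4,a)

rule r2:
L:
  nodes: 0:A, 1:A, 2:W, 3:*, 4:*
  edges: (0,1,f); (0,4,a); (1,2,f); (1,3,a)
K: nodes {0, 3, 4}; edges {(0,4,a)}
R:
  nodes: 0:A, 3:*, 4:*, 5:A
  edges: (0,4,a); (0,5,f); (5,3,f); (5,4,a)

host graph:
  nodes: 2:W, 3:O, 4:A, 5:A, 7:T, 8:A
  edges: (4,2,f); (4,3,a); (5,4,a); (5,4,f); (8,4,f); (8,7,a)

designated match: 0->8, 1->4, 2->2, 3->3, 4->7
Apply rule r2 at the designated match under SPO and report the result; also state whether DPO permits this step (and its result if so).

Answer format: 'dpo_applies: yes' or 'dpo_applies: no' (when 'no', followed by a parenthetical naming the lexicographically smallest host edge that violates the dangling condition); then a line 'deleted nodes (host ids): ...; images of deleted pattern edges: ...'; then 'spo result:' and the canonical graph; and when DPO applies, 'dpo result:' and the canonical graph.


dpo_applies: no
(the rule deletes node 4, which keeps host edge (5,4,a) outside the match image — the dangling condition fails, DPO blocks; SPO proceeds and side-deletes such edges)
deleted nodes (host ids): 2, 4; images of deleted pattern edges: (4,2,f); (4,3,a); (8,4,f)
spo result:
nodes: 3:O, 5:A, 7:T, 8:A, 9:A
edges: (8,7,a); (8,9,f); (9,3,f); (9,7,a)


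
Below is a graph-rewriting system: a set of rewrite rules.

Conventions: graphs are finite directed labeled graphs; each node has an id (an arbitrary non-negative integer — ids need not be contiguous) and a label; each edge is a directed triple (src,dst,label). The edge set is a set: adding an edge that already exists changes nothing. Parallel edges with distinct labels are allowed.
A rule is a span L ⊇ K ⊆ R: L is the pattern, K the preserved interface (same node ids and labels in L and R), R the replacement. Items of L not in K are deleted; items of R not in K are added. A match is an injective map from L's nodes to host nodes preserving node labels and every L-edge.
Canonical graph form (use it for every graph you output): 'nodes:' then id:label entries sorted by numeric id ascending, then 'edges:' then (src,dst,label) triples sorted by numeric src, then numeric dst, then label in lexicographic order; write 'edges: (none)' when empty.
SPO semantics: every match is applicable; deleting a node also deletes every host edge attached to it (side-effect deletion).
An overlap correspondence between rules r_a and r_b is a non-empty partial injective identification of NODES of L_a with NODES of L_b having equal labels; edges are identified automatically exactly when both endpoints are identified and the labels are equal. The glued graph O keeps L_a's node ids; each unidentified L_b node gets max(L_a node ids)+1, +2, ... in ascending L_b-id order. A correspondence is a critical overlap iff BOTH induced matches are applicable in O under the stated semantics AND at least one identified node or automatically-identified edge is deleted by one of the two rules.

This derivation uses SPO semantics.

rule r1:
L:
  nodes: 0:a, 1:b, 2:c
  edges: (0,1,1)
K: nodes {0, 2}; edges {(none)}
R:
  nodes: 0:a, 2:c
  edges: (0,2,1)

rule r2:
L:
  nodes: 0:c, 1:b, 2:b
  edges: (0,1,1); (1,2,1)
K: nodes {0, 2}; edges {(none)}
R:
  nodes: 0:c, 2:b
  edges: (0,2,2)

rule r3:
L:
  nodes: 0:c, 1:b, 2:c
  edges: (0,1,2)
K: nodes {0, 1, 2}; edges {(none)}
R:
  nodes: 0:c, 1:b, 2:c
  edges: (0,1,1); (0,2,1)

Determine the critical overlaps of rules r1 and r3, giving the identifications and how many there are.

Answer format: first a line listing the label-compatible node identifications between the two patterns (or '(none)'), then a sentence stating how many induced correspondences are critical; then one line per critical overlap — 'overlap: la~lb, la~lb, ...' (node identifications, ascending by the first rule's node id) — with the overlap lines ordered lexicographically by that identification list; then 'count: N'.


label-compatible node identifications between L(r1) and L(r3): 1~1, 2~0, 2~2
3 of the induced correspondences are critical overlaps of r1 and r3.
overlap: 1~1
overlap: 1~1, 2~0
overlap: 1~1, 2~2
count: 3


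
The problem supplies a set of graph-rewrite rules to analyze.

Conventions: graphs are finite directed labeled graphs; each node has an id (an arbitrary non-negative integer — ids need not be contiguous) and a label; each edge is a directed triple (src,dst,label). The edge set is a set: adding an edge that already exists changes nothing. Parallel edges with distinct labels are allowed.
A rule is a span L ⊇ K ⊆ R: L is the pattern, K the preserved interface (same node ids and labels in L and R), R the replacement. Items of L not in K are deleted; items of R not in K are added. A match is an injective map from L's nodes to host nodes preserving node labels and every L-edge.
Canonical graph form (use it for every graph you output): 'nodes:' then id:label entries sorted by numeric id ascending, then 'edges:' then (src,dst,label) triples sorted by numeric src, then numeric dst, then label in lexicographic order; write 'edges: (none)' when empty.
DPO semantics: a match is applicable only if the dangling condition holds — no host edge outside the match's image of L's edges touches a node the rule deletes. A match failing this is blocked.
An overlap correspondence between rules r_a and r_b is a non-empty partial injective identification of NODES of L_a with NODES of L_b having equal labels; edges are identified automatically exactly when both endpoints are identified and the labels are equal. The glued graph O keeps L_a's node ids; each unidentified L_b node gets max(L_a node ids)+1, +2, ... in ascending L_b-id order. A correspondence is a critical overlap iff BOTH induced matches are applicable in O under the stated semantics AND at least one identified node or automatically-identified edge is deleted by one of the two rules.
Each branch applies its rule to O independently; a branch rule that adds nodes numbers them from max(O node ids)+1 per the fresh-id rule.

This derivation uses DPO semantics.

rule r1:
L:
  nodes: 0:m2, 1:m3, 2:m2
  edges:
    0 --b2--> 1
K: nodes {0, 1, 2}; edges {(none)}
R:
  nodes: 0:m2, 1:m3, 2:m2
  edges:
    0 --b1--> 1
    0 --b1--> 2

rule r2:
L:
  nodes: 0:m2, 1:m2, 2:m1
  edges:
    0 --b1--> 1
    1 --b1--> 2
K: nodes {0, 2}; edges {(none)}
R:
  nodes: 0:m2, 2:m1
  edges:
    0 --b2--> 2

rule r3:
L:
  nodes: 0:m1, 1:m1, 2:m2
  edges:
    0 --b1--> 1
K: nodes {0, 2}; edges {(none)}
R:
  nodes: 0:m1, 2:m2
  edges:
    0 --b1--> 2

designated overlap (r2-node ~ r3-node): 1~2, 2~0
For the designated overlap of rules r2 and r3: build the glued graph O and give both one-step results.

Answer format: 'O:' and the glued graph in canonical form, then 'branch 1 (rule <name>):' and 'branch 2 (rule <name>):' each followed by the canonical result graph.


O:
nodes: 0:m2, 1:m2, 2:m1, 3:m1
edges: (0,1,b1); (1,2,b1); (2,3,b1)
branch 1 (rule r2):
nodes: 0:m2, 2:m1, 3:m1
edges: (0,2,b2); (2,3,b1)
branch 2 (rule r3):
nodes: 0:m2, 1:m2, 2:m1
edges: (0,1,b1); (1,2,b1); (2,1,b1)


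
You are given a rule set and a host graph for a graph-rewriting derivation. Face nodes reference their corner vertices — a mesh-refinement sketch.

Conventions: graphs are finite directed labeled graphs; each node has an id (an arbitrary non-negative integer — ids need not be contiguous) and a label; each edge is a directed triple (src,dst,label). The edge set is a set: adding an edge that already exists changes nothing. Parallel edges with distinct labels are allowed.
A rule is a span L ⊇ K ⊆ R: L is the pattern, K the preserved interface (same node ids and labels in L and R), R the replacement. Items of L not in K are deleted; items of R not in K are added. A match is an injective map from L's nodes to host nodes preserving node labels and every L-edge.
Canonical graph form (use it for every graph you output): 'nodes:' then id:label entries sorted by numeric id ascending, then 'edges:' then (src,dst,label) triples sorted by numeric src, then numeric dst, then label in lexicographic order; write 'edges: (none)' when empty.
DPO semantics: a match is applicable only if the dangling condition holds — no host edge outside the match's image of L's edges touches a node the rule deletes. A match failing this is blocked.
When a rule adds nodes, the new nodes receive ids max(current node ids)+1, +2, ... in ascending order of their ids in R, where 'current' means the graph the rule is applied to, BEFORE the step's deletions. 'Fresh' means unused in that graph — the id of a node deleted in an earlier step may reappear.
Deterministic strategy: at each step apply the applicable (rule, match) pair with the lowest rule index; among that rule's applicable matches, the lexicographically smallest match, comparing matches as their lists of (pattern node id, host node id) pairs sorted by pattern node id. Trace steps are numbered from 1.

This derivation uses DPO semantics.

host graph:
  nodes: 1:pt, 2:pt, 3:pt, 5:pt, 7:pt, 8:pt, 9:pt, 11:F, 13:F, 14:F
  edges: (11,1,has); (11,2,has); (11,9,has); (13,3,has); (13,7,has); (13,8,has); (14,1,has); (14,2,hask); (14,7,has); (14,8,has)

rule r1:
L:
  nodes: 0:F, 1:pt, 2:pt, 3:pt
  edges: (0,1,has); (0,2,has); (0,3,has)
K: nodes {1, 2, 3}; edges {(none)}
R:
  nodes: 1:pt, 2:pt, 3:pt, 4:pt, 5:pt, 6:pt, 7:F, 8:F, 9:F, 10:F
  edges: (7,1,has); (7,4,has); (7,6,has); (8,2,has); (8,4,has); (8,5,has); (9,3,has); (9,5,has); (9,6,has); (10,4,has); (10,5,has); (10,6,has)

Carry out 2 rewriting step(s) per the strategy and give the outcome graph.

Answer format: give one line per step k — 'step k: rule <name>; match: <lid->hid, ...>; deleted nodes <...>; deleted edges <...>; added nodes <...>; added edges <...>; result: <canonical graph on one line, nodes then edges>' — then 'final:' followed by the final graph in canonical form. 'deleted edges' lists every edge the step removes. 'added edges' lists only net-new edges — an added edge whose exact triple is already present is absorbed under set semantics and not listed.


step 1: rule r1; match: 0->11, 1->1, 2->2, 3->9; deleted nodes 11; deleted edges (11,1,has); (11,2,has); (11,9,has); added nodes 15, 16, 17, 18, 19, 20, 21; added edges (18,1,has); (18,15,has); (18,17,has); (19,2,has); (19,15,has); (19,16,has); (20,9,has); (20,16,has); (20,17,has); (21,15,has); (21,16,has); (21,17,has); result: nodes: 1:pt, 2:pt, 3:pt, 5:pt, 7:pt, 8:pt, 9:pt, 13:F, 14:F, 15:pt, 16:pt, 17:pt, 18:F, 19:F, 20:F, 21:F edges: (13,3,has); (13,7,has); (13,8,has); (14,1,has); (14,2,hask); (14,7,has); (14,8,has); (18,1,has); (18,15,has); (18,17,has); (19,2,has); (19,15,has); (19,16,has); (20,9,has); (20,16,has); (20,17,has); (21,15,has); (21,16,has); (21,17,has)
step 2: rule r1; match: 0->13, 1->3, 2->7, 3->8; deleted nodes 13; deleted edges (13,3,has); (13,7,has); (13,8,has); added nodes 22, 23, 24, 25, 26, 27, 28; added edges (25,3,has); (25,22,has); (25,24,has); (26,7,has); (26,22,has); (26,23,has); (27,8,has); (27,23,has); (27,24,has); (28,22,has); (28,23,has); (28,24,has); result: nodes: 1:pt, 2:pt, 3:pt, 5:pt, 7:pt, 8:pt, 9:pt, 14:F, 15:pt, 16:pt, 17:pt, 18:F, 19:F, 20:F, 21:F, 22:pt, 23:pt, 24:pt, 25:F, 26:F, 27:F, 28:F edges: (14,1,has); (14,2,hask); (14,7,has); (14,8,has); (18,1,has); (18,15,has); (18,17,has); (19,2,has); (19,15,has); (19,16,has); (20,9,has); (20,16,has); (20,17,has); (21,15,has); (21,16,has); (21,17,has); (25,3,has); (25,22,has); (25,24,has); (26,7,has); (26,22,has); (26,23,has); (27,8,has); (27,23,has); (27,24,has); (28,22,has); (28,23,has); (28,24,has)
final:
nodes: 1:pt, 2:pt, 3:pt, 5:pt, 7:pt, 8:pt, 9:pt, 14:F, 15:pt, 16:pt, 17:pt, 18:F, 19:F, 20:F, 21:F, 22:pt, 23:pt, 24:pt, 25:F, 26:F, 27:F, 28:F
edges: (14,1,has); (14,2,hask); (14,7,has); (14,8,has); (18,1,has); (18,15,has); (18,17,has); (19,2,has); (19,15,has); (19,16,has); (20,9,has); (20,16,has); (20,17,has); (21,15,has); (21,16,has); (21,17,has); (25,3,has); (25,22,has); (25,24,has); (26,7,has); (26,22,has); (26,23,has); (27,8,has); (27,23,has); (27,24,has); (28,22,has); (28,23,has); (28,24,has)


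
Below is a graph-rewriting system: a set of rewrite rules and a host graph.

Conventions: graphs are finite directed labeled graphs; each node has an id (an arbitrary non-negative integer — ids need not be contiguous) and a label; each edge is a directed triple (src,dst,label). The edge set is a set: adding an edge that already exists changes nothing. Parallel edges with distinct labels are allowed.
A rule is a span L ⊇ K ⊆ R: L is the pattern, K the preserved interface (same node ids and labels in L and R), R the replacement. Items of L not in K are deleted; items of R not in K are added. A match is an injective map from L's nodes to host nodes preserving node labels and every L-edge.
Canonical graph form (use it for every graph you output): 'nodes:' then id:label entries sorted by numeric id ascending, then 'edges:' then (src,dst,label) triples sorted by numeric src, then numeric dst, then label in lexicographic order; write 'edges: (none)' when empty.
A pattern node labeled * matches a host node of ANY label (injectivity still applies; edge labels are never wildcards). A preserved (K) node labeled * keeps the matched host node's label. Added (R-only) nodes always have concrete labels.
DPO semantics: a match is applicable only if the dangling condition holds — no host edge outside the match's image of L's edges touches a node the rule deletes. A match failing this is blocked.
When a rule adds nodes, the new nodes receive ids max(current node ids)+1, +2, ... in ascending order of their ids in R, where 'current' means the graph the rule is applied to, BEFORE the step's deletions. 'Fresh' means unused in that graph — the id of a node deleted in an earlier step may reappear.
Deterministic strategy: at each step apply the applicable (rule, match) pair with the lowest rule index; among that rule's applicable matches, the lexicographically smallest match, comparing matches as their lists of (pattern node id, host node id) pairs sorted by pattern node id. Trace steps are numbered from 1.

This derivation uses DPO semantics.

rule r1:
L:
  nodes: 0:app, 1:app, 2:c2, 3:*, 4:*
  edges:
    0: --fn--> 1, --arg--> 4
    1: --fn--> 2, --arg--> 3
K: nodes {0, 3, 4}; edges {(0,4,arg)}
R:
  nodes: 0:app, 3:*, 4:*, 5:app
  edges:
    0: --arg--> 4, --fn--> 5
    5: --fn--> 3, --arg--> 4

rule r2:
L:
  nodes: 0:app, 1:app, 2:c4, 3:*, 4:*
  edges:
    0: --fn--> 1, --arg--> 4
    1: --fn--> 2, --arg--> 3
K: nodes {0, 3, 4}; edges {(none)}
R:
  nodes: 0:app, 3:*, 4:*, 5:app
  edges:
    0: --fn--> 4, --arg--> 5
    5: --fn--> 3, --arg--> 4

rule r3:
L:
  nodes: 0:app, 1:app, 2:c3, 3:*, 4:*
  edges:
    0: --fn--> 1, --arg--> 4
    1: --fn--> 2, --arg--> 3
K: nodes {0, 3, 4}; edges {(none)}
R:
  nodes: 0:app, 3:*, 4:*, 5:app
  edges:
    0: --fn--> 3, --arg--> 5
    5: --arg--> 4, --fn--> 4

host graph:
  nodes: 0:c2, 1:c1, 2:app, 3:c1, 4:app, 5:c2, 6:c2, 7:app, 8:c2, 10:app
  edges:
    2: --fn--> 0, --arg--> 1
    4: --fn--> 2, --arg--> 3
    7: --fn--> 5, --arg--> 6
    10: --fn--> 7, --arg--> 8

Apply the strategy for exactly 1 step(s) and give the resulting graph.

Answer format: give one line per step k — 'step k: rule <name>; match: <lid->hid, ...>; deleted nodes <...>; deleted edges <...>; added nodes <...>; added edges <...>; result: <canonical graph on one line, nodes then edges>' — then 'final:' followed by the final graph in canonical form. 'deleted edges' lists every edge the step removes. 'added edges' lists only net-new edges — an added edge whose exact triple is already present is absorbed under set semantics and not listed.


step 1: rule r1; match: 0->4, 1->2, 2->0, 3->1, 4->3; deleted nodes 0, 2; deleted edges (2,0,fn); (2,1,arg); (4,2,fn); added nodes 11; added edges (4,11,fn); (11,1,fn); (11,3,arg); result: nodes: 1:c1, 3:c1, 4:app, 5:c2, 6:c2, 7:app, 8:c2, 10:app, 11:app edges: (4,3,arg); (4,11,fn); (7,5,fn); (7,6,arg); (10,7,fn); (10,8,arg); (11,1,fn); (11,3,arg)
final:
nodes: 1:c1, 3:c1, 4:app, 5:c2, 6:c2, 7:app, 8:c2, 10:app, 11:app
edges: (4,3,arg); (4,11,fn); (7,5,fn); (7,6,arg); (10,7,fn); (10,8,arg); (11,1,fn); (11,3,arg)


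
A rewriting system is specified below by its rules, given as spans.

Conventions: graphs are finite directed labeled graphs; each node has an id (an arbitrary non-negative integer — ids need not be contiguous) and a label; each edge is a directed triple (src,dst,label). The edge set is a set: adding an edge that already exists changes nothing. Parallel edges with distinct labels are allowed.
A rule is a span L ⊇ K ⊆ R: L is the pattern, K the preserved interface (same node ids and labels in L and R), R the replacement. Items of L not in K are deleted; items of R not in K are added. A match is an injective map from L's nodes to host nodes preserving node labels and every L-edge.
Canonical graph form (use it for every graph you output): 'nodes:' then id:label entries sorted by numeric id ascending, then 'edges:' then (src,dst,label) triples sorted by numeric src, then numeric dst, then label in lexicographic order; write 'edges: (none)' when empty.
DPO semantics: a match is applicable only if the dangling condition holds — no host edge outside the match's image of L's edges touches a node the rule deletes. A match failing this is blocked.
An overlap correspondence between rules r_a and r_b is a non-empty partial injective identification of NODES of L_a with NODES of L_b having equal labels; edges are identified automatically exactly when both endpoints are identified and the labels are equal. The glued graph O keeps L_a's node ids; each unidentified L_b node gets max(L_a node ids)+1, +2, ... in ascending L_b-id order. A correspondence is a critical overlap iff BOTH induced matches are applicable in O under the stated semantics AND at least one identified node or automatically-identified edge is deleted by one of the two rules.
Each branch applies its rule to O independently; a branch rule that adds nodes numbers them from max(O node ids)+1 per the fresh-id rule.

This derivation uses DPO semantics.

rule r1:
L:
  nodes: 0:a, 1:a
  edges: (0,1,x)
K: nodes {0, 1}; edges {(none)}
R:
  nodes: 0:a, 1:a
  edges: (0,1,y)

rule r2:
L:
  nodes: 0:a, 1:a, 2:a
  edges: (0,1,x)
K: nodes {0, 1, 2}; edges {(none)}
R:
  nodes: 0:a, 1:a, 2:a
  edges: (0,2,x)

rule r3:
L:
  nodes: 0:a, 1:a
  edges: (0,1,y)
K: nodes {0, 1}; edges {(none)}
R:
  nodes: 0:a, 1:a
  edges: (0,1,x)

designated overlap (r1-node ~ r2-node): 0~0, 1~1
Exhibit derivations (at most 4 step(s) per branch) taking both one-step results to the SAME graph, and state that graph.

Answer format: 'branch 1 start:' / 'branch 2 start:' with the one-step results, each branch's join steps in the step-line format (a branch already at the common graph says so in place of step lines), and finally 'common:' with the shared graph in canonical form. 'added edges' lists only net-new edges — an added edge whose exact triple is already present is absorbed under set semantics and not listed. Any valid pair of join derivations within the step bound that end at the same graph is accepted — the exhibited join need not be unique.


branch 1 start:
nodes: 0:a, 1:a, 2:a
edges: (0,1,y)
branch 2 start:
nodes: 0:a, 1:a, 2:a
edges: (0,2,x)
branch 1 step 1: rule r3; match: 0->0, 1->1; deleted nodes (none); deleted edges (0,1,y); added nodes (none); added edges (0,1,x); result: nodes: 0:a, 1:a, 2:a edges: (0,1,x)
branch 2 step 1: rule r2; match: 0->0, 1->2, 2->1; deleted nodes (none); deleted edges (0,2,x); added nodes (none); added edges (0,1,x); result: nodes: 0:a, 1:a, 2:a edges: (0,1,x)
common:
nodes: 0:a, 1:a, 2:a
edges: (0,1,x)


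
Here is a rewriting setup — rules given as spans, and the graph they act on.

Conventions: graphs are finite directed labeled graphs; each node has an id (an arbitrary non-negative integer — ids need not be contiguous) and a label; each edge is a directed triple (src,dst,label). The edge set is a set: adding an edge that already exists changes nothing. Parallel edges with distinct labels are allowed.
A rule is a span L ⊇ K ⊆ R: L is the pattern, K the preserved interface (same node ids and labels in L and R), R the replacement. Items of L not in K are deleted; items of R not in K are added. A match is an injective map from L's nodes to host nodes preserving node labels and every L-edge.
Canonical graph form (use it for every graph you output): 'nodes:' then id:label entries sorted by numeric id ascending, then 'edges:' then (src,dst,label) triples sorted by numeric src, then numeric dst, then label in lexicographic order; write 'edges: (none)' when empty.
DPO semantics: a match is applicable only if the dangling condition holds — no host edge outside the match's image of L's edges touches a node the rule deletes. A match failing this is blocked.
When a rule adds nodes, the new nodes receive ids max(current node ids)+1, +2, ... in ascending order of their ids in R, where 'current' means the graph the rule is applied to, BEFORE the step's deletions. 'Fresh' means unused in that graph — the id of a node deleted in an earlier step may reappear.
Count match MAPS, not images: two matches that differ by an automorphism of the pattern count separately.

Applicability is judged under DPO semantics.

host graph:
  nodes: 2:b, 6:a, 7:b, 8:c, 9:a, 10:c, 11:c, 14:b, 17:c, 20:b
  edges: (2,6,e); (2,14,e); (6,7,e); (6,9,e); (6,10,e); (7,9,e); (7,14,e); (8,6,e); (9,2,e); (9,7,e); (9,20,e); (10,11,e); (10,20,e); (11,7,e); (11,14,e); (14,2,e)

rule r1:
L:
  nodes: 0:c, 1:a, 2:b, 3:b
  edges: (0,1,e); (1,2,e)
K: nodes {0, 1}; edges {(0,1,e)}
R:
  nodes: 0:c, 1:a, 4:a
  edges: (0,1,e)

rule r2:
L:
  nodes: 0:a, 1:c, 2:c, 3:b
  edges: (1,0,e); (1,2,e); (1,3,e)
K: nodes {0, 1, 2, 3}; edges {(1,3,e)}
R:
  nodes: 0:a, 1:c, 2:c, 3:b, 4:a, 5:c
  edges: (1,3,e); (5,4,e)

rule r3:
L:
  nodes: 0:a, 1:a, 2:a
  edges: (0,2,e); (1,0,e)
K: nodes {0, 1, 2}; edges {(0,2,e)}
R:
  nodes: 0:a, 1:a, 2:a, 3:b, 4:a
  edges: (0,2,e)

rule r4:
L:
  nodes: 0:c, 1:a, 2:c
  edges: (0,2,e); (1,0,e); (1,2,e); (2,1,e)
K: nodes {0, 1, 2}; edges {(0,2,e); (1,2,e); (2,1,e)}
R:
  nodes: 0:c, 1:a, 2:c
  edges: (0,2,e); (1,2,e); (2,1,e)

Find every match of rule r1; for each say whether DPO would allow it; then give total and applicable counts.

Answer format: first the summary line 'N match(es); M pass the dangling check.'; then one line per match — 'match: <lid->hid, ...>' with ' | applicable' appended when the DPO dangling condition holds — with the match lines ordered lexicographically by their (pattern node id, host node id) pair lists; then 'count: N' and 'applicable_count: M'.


3 match(es); 0 pass the dangling check.
match: 0->8, 1->6, 2->7, 3->2
match: 0->8, 1->6, 2->7, 3->14
match: 0->8, 1->6, 2->7, 3->20
count: 3
applicable_count: 0


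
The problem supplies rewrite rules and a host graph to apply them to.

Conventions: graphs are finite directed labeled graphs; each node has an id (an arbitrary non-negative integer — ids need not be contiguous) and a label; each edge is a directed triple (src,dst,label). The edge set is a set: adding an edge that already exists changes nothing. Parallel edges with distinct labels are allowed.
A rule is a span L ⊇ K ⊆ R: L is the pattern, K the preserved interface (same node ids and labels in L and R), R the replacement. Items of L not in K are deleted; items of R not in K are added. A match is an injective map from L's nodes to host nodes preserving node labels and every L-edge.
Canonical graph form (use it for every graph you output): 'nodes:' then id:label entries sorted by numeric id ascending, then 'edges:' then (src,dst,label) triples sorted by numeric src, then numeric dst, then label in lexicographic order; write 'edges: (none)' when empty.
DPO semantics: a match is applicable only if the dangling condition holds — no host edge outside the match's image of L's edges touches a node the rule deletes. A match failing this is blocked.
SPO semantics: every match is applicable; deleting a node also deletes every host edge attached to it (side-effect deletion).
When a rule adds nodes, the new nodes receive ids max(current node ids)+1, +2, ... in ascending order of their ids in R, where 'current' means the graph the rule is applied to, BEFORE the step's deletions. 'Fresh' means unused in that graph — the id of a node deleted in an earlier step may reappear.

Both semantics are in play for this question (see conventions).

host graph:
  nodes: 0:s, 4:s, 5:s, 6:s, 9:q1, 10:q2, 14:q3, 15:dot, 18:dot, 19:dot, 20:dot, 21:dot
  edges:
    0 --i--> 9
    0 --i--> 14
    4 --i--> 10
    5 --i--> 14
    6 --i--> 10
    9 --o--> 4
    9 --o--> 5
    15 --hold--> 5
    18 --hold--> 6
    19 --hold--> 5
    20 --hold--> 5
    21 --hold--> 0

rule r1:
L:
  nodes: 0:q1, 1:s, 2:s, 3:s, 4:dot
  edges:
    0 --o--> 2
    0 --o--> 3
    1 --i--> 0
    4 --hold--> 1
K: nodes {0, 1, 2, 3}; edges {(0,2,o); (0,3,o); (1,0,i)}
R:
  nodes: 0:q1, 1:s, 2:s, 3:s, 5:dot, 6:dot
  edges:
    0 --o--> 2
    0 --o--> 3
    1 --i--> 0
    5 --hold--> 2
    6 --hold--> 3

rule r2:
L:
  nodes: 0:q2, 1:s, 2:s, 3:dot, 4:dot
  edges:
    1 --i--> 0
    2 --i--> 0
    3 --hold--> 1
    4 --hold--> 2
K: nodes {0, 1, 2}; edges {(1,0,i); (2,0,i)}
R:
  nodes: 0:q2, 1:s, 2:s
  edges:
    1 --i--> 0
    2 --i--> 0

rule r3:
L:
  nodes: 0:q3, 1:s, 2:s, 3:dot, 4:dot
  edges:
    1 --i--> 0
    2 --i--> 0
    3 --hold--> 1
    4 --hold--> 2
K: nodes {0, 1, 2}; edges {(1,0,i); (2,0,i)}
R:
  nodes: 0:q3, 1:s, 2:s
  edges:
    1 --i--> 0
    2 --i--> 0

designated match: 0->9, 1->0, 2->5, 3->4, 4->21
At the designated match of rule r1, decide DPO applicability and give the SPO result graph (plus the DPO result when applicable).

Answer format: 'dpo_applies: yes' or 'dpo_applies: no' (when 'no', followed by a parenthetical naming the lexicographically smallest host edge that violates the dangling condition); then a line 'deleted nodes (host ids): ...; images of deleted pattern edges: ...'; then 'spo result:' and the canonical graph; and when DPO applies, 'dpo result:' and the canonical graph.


dpo_applies: yes
deleted nodes (host ids): 21; images of deleted pattern edges: (21,0,hold)
spo result:
nodes: 0:s, 4:s, 5:s, 6:s, 9:q1, 10:q2, 14:q3, 15:dot, 18:dot, 19:dot, 20:dot, 22:dot, 23:dot
edges: (0,9,i); (0,14,i); (4,10,i); (5,14,i); (6,10,i); (9,4,o); (9,5,o); (15,5,hold); (18,6,hold); (19,5,hold); (20,5,hold); (22,5,hold); (23,4,hold)
dpo result:
nodes: 0:s, 4:s, 5:s, 6:s, 9:q1, 10:q2, 14:q3, 15:dot, 18:dot, 19:dot, 20:dot, 22:dot, 23:dot
edges: (0,9,i); (0,14,i); (4,10,i); (5,14,i); (6,10,i); (9,4,o); (9,5,o); (15,5,hold); (18,6,hold); (19,5,hold); (20,5,hold); (22,5,hold); (23,4,hold)


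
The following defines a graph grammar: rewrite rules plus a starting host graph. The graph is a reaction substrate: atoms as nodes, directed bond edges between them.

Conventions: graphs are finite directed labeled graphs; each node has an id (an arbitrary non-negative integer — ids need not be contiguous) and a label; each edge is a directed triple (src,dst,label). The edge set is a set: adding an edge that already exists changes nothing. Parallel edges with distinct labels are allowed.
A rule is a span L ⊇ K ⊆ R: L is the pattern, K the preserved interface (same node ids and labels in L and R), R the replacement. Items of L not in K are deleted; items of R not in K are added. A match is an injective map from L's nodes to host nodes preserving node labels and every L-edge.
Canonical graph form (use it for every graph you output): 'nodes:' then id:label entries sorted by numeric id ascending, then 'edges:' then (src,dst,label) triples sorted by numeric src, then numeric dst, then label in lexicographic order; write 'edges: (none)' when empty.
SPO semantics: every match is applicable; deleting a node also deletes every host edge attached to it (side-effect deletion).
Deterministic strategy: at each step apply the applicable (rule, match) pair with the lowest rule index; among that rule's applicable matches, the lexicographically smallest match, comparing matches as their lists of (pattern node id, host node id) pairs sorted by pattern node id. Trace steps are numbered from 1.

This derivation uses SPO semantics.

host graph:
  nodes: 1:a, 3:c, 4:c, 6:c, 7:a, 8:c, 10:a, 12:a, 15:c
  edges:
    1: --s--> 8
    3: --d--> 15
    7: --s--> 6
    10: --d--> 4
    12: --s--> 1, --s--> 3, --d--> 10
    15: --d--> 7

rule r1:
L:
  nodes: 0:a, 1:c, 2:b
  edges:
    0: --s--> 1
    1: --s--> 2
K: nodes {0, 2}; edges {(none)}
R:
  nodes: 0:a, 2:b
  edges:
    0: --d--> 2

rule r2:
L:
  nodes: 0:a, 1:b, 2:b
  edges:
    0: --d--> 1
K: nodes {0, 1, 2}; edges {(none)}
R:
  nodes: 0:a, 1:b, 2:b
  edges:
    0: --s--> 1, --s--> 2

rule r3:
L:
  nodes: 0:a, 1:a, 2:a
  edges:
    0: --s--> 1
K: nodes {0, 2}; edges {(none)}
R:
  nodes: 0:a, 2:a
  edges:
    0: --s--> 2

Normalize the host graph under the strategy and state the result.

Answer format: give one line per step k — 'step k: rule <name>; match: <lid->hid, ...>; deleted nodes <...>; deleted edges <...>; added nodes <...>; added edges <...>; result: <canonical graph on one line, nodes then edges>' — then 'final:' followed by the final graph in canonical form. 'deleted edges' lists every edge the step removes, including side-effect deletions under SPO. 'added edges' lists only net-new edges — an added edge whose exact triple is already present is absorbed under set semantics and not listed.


step 1: rule r3; match: 0->12, 1->1, 2->7; deleted nodes 1; deleted edges (1,8,s); (12,1,s); added nodes (none); added edges (12,7,s); result: nodes: 3:c, 4:c, 6:c, 7:a, 8:c, 10:a, 12:a, 15:c edges: (3,15,d); (7,6,s); (10,4,d); (12,3,s); (12,7,s); (12,10,d); (15,7,d)
step 2: rule r3; match: 0->12, 1->7, 2->10; deleted nodes 7; deleted edges (7,6,s); (12,7,s); (15,7,d); added nodes (none); added edges (12,10,s); result: nodes: 3:c, 4:c, 6:c, 8:c, 10:a, 12:a, 15:c edges: (3,15,d); (10,4,d); (12,3,s); (12,10,d); (12,10,s)
final:
nodes: 3:c, 4:c, 6:c, 8:c, 10:a, 12:a, 15:c
edges: (3,15,d); (10,4,d); (12,3,s); (12,10,d); (12,10,s)


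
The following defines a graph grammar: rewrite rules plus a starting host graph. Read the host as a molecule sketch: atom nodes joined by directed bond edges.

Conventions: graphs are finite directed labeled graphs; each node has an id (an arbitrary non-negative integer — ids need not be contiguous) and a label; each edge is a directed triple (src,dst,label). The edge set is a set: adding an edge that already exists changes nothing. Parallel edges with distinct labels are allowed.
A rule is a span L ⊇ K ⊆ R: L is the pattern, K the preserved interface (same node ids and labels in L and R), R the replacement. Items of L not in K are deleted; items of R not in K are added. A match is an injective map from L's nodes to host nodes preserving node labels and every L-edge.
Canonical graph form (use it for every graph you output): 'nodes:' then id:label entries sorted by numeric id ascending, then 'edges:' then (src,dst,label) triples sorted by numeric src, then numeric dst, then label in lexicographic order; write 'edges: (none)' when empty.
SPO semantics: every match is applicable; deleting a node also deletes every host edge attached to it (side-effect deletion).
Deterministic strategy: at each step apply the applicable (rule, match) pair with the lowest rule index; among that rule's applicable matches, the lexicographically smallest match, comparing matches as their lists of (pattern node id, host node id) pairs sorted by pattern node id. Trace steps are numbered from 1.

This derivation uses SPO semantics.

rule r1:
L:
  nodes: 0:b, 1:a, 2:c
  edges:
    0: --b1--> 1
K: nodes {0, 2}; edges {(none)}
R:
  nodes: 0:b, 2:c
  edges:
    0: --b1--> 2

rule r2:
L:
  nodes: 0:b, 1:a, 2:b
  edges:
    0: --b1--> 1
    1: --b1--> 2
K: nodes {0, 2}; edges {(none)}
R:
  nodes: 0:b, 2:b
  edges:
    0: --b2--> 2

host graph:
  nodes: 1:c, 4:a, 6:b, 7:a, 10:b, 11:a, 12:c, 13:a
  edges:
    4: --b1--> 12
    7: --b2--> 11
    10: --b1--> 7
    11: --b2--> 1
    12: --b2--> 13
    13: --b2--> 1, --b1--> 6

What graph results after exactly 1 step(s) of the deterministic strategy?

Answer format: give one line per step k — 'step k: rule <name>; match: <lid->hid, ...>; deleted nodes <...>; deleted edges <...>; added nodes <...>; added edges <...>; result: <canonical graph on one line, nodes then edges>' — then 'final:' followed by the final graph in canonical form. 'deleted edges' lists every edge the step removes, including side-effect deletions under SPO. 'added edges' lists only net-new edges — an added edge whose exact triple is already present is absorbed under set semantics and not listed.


step 1: rule r1; match: 0->10, 1->7, 2->1; deleted nodes 7; deleted edges (7,11,b2); (10,7,b1); added nodes (none); added edges (10,1,b1); result: nodes: 1:c, 4:a, 6:b, 10:b, 11:a, 12:c, 13:a edges: (4,12,b1); (10,1,b1); (11,1,b2); (12,13,b2); (13,1,b2); (13,6,b1)
final:
nodes: 1:c, 4:a, 6:b, 10:b, 11:a, 12:c, 13:a
edges: (4,12,b1); (10,1,b1); (11,1,b2); (12,13,b2); (13,1,b2); (13,6,b1)


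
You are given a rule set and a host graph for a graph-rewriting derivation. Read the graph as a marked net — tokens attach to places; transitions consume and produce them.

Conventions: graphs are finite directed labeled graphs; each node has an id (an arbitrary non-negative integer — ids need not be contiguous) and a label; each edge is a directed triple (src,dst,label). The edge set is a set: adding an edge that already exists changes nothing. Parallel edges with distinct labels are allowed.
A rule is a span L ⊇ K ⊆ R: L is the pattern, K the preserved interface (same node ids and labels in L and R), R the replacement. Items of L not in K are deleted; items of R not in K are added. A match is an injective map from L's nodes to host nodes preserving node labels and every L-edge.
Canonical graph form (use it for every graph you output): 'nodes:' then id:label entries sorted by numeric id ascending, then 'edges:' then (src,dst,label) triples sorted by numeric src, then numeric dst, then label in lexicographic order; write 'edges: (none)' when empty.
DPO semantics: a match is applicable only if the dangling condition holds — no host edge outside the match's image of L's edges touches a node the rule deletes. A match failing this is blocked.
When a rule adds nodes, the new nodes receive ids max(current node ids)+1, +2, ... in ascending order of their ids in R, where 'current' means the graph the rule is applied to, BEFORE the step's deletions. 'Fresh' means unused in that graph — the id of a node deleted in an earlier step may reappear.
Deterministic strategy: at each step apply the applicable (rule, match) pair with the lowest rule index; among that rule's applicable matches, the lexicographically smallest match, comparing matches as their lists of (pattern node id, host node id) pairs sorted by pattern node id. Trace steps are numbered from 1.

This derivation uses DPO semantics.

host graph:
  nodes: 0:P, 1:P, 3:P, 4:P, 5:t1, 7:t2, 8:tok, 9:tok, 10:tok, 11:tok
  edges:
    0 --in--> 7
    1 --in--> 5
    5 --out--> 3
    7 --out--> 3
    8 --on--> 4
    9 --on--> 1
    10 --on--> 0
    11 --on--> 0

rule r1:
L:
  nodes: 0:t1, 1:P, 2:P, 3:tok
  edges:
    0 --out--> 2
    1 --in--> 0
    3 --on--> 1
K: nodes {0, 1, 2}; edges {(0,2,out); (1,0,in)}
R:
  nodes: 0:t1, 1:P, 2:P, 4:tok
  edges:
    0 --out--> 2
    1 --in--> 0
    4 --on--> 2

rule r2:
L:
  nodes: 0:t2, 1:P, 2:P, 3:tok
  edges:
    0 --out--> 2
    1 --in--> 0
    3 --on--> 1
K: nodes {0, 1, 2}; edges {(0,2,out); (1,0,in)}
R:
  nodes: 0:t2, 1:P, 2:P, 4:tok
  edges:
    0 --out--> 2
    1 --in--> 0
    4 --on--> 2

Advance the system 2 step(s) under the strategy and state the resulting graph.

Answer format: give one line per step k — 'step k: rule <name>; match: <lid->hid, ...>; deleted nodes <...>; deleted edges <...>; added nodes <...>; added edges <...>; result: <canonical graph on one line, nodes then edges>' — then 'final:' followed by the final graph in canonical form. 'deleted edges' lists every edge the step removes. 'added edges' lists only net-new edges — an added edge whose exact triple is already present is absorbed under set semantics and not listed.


step 1: rule r1; match: 0->5, 1->1, 2->3, 3->9; deleted nodes 9; deleted edges (9,1,on); added nodes 12; added edges (12,3,on); result: nodes: 0:P, 1:P, 3:P, 4:P, 5:t1, 7:t2, 8:tok, 10:tok, 11:tok, 12:tok edges: (0,7,in); (1,5,in); (5,3,out); (7,3,out); (8,4,on); (10,0,on); (11,0,on); (12,3,on)
step 2: rule r2; match: 0->7, 1->0, 2->3, 3->10; deleted nodes 10; deleted edges (10,0,on); added nodes 13; added edges (13,3,on); result: nodes: 0:P, 1:P, 3:P, 4:P, 5:t1, 7:t2, 8:tok, 11:tok, 12:tok, 13:tok edges: (0,7,in); (1,5,in); (5,3,out); (7,3,out); (8,4,on); (11,0,on); (12,3,on); (13,3,on)
final:
nodes: 0:P, 1:P, 3:P, 4:P, 5:t1, 7:t2, 8:tok, 11:tok, 12:tok, 13:tok
edges: (0,7,in); (1,5,in); (5,3,out); (7,3,out); (8,4,on); (11,0,on); (12,3,on); (13,3,on)
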